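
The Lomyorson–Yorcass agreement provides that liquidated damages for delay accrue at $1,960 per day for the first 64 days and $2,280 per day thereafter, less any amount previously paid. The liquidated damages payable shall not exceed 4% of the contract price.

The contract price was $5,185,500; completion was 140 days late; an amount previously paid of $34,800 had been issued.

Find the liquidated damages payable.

First 64 days: 64 × $1,960 = $125,440
Remaining days: (140 − 64) × $2,280 = $173,280
Accrued per-day damages: $125,440 + $173,280 = $298,720
Less amount previously paid: $298,720 − $34,800 = $263,920
Cap: 4% of $5,185,500 = $207,420
Cap at $207,420: $263,920 exceeds the cap → $207,420

$207,420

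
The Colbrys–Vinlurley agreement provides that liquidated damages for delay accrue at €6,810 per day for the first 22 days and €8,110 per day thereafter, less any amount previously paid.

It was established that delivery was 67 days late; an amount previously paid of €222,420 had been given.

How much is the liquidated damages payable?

€292,350

First 22 days: 22 × €6,810 = €149,820
Remaining days: (67 − 22) × €8,110 = €364,950
Accrued per-day damages: €149,820 + €364,950 = €514,770
Less amount previously paid: €514,770 − €222,420 = €292,350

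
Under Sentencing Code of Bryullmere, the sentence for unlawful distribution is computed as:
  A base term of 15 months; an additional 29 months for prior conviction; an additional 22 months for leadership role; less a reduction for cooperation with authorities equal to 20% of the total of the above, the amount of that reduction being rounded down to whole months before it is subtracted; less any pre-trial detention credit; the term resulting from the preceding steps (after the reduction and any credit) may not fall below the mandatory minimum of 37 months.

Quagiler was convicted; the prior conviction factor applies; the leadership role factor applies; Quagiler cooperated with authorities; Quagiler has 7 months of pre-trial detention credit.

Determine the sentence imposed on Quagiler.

Sentence: 46 months

Prior conviction enhancement: +29 months
Leadership role enhancement: +22 months
Adjusted term: 15 months + 29 months + 22 months = 66 months
Cooperation with authorities reduction: 20% of 66 months = 13 months (rounded down)
After reduction: 66 − 13 = 53 months
Less pre-trial detention credit: 53 months − 7 months = 46 months
Minimum 37 months: 46 months meets the minimum, no increase.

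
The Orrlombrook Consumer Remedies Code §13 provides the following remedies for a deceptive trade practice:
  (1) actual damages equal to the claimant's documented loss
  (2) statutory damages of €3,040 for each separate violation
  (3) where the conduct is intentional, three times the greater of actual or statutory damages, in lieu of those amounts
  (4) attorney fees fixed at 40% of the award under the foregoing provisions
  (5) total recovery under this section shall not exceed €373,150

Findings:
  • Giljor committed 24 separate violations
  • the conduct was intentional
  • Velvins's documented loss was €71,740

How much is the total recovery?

€306,432

Statutory damages: 24 × €3,040 = €72,960
Greater of actual damages (€71,740) or statutory damages (€72,960): €72,960
Trebled: 3 × €72,960 = €218,880
Attorney fees: 40% of €218,880 = €87,552
Total before cap: €218,880 + €87,552 = €306,432
Cap at €373,150: €306,432 is within the cap, no reduction.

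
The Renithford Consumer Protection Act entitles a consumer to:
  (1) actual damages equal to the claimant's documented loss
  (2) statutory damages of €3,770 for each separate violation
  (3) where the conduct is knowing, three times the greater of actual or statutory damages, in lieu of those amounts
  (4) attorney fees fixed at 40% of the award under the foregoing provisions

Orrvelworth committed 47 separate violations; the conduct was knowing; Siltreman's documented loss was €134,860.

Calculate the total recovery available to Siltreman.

€744,198

Statutory damages: 47 × €3,770 = €177,190
Greater of actual damages (€134,860) or statutory damages (€177,190): €177,190
Trebled: 3 × €177,190 = €531,570
Attorney fees: 40% of €531,570 = €212,628
Total recovery: €531,570 + €212,628 = €744,198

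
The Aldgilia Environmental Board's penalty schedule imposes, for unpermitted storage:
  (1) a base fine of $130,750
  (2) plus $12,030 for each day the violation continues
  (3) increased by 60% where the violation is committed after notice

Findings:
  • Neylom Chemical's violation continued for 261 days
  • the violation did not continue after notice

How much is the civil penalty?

$3,270,580

Per-day component: 261 × $12,030 = $3,139,830
Base plus per-day: $130,750 + $3,139,830 = $3,270,580
The violation did not continue after notice: no 60% increase.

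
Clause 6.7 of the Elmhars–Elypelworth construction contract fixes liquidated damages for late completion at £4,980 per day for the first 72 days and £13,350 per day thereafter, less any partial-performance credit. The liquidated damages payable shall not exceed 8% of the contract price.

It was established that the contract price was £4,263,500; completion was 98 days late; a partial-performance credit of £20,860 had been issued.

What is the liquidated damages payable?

£341,080

First 72 days: 72 × £4,980 = £358,560
Remaining days: (98 − 72) × £13,350 = £347,100
Accrued per-day damages: £358,560 + £347,100 = £705,660
Less partial-performance credit: £705,660 − £20,860 = £684,800
Cap: 8% of £4,263,500 = £341,080
Cap at £341,080: £684,800 exceeds the cap → £341,080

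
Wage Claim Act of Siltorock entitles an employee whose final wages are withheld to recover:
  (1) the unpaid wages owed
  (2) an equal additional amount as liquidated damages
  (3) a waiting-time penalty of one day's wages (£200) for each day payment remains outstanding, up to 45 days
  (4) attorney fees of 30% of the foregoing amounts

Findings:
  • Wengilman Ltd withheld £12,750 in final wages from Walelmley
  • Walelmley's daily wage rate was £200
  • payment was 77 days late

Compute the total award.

Liquidated damages (equal amount): £12,750
Penalty days: min(77, 45) = 45
Waiting-time penalty: 45 × £200 = £9,000
Subtotal: £12,750 + £12,750 + £9,000 = £34,500
Attorney fees: 30% of £34,500 = £10,350
Total award: £34,500 + £10,350 = £44,850

£44,850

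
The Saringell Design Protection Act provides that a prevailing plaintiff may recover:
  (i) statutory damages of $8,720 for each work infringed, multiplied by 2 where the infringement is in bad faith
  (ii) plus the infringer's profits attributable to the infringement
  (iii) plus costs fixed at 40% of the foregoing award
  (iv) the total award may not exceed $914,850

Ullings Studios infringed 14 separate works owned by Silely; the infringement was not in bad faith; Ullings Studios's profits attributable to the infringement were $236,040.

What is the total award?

$501,368

Statutory damages: 14 × $8,720 = $122,080
Infringement not in bad faith: no ×2 enhancement.
Combined award: $122,080 + $236,040 = $358,120
Costs: 40% of $358,120 = $143,248
Award plus costs: $358,120 + $143,248 = $501,368
Cap at $914,850: $501,368 is within the cap, no reduction.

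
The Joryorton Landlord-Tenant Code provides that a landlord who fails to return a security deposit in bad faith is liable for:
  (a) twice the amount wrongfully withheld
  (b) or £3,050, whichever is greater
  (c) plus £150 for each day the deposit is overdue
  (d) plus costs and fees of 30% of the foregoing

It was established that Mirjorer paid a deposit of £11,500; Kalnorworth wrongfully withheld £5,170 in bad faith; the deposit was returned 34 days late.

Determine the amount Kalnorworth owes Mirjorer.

£20,072

Doubled: 2 × £5,170 = £10,340
Minimum £3,050: £10,340 meets the minimum, no increase.
Late-return penalty: 34 × £150 = £5,100
Damages plus late penalty: £10,340 + £5,100 = £15,440
Costs and fees: 30% of £15,440 = £4,632
Total recovery: £15,440 + £4,632 = £20,072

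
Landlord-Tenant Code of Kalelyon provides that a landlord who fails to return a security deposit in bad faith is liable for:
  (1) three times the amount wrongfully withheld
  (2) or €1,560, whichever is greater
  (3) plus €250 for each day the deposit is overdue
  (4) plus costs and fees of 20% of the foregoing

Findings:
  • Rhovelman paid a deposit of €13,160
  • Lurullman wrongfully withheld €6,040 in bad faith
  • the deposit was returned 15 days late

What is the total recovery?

Trebled: 3 × €6,040 = €18,120
Minimum €1,560: €18,120 meets the minimum, no increase.
Late-return penalty: 15 × €250 = €3,750
Damages plus late penalty: €18,120 + €3,750 = €21,870
Costs and fees: 20% of €21,870 = €4,374
Total recovery: €21,870 + €4,374 = €26,244

€26,244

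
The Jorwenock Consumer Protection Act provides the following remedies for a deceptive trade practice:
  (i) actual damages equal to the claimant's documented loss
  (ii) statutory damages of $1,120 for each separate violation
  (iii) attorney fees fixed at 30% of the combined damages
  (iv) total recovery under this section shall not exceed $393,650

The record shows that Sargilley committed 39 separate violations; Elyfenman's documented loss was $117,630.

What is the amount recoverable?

$209,703

Statutory damages: 39 × $1,120 = $43,680
Combined damages: $117,630 + $43,680 = $161,310
Attorney fees: 30% of $161,310 = $48,393
Total before cap: $161,310 + $48,393 = $209,703
Cap at $393,650: $209,703 is within the cap, no reduction.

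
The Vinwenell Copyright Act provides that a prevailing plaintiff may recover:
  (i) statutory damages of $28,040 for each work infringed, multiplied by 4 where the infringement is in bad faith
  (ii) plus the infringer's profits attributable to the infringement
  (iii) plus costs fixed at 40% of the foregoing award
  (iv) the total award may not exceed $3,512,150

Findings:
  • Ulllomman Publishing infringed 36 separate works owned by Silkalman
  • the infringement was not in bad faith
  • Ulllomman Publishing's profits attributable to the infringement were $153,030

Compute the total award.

Award: $1,627,458

Statutory damages: 36 × $28,040 = $1,009,440
Infringement not in bad faith: no ×4 enhancement.
Combined award: $1,009,440 + $153,030 = $1,162,470
Costs: 40% of $1,162,470 = $464,988
Award plus costs: $1,162,470 + $464,988 = $1,627,458
Cap at $3,512,150: $1,627,458 is within the cap, no reduction.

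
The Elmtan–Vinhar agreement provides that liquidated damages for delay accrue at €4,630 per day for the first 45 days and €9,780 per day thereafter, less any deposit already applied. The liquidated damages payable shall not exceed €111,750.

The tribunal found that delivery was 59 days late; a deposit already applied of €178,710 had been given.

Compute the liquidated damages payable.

€111,750

First 45 days: 45 × €4,630 = €208,350
Remaining days: (59 − 45) × €9,780 = €136,920
Accrued per-day damages: €208,350 + €136,920 = €345,270
Less deposit already applied: €345,270 − €178,710 = €166,560
Cap at €111,750: €166,560 exceeds the cap → €111,750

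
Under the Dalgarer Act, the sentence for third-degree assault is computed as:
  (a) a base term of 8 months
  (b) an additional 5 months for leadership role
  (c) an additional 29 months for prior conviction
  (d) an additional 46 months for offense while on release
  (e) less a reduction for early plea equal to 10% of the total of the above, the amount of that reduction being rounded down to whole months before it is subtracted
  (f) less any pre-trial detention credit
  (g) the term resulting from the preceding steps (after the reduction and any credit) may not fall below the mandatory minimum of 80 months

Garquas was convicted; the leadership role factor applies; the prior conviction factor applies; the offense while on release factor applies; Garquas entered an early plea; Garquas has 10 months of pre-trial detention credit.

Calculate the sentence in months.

Sentence: 80 months

Leadership role enhancement: +5 months
Prior conviction enhancement: +29 months
Offense while on release enhancement: +46 months
Adjusted term: 8 months + 5 months + 29 months + 46 months = 88 months
Early plea reduction: 10% of 88 months = 8 months (rounded down)
After reduction: 88 − 8 = 80 months
Less pre-trial detention credit: 80 months − 10 months = 70 months
Minimum 80 months: 70 months is below the minimum → 80 months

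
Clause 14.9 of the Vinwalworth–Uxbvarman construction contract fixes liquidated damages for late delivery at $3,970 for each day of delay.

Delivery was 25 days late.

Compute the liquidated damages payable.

Per-day damages: 25 × $3,970 = $99,250

$99,250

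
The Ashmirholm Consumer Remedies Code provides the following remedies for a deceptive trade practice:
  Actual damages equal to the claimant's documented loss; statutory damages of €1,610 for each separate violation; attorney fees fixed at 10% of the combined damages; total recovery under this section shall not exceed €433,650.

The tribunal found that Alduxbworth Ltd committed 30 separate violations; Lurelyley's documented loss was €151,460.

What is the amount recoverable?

Total recovery: €219,736

Statutory damages: 30 × €1,610 = €48,300
Combined damages: €151,460 + €48,300 = €199,760
Attorney fees: 10% of €199,760 = €19,976
Total before cap: €199,760 + €19,976 = €219,736
Cap at €433,650: €219,736 is within the cap, no reduction.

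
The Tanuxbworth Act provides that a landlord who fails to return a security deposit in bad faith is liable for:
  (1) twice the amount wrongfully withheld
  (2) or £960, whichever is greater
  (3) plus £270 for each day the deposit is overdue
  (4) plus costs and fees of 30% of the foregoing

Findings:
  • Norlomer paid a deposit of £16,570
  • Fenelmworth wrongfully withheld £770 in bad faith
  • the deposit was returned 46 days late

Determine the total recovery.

Recovery: £18,148

Doubled: 2 × £770 = £1,540
Minimum £960: £1,540 meets the minimum, no increase.
Late-return penalty: 46 × £270 = £12,420
Damages plus late penalty: £1,540 + £12,420 = £13,960
Costs and fees: 30% of £13,960 = £4,188
Total recovery: £13,960 + £4,188 = £18,148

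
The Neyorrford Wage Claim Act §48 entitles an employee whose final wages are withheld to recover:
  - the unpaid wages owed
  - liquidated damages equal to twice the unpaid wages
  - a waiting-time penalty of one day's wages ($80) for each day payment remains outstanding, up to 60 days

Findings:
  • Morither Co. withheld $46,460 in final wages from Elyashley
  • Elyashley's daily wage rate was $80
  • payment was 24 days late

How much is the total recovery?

$141,300

Doubled: 2 × $46,460 = $92,920
Penalty days: min(24, 60) = 24
Waiting-time penalty: 24 × $80 = $1,920
Total award: $46,460 + $92,920 + $1,920 = $141,300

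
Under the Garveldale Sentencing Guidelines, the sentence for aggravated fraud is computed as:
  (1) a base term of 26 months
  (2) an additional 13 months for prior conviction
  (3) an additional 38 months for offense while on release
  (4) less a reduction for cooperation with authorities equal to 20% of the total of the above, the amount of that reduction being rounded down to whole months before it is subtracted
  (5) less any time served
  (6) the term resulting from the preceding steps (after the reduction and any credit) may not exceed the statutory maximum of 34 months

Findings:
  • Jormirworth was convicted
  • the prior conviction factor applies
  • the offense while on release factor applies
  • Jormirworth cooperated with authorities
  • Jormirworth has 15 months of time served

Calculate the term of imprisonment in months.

34 months

Prior conviction enhancement: +13 months
Offense while on release enhancement: +38 months
Adjusted term: 26 months + 13 months + 38 months = 77 months
Cooperation with authorities reduction: 20% of 77 months = 15 months (rounded down)
After reduction: 77 − 15 = 62 months
Less time served: 62 months − 15 months = 47 months
Cap at 34 months: 47 months exceeds the cap → 34 months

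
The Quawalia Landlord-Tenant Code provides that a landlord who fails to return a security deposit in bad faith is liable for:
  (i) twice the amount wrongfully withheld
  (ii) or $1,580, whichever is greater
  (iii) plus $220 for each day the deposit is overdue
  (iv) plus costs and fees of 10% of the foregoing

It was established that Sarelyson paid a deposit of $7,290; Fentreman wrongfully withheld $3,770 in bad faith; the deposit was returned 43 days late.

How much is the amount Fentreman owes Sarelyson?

$18,700

Doubled: 2 × $3,770 = $7,540
Minimum $1,580: $7,540 meets the minimum, no increase.
Late-return penalty: 43 × $220 = $9,460
Damages plus late penalty: $7,540 + $9,460 = $17,000
Costs and fees: 10% of $17,000 = $1,700
Total recovery: $17,000 + $1,700 = $18,700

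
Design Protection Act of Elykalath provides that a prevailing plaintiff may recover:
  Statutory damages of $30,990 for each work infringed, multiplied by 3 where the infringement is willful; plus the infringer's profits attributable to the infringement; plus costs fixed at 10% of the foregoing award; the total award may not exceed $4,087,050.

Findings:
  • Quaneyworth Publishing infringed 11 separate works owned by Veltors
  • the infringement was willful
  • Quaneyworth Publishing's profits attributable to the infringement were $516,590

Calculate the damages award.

Statutory damages: 11 × $30,990 = $340,890
Trebled: 3 × $340,890 = $1,022,670
Combined award: $1,022,670 + $516,590 = $1,539,260
Costs: 10% of $1,539,260 = $153,926
Award plus costs: $1,539,260 + $153,926 = $1,693,186
Cap at $4,087,050: $1,693,186 is within the cap, no reduction.

$1,693,186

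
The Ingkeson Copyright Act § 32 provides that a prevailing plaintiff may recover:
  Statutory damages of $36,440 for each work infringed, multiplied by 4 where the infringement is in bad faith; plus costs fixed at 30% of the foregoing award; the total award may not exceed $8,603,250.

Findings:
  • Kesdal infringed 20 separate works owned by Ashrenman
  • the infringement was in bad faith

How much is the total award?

$3,789,760

Statutory damages: 20 × $36,440 = $728,800
Multiplied by 4: 4 × $728,800 = $2,915,200
Costs: 30% of $2,915,200 = $874,560
Award plus costs: $2,915,200 + $874,560 = $3,789,760
Cap at $8,603,250: $3,789,760 is within the cap, no reduction.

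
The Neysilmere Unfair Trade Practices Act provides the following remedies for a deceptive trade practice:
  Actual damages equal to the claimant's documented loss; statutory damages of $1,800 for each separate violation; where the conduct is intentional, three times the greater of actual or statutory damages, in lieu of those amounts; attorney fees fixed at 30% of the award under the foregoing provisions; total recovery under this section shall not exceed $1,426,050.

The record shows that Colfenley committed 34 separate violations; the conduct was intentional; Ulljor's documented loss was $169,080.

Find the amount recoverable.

Statutory damages: 34 × $1,800 = $61,200
Greater of actual damages ($169,080) or statutory damages ($61,200): $169,080
Trebled: 3 × $169,080 = $507,240
Attorney fees: 30% of $507,240 = $152,172
Total before cap: $507,240 + $152,172 = $659,412
Cap at $1,426,050: $659,412 is within the cap, no reduction.

$659,412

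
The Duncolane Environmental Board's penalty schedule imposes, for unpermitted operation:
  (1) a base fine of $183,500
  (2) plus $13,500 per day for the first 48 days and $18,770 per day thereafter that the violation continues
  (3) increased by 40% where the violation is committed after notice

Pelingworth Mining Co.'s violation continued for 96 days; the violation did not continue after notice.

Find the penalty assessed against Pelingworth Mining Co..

Civil penalty: $1,732,460

First 48 days: 48 × $13,500 = $648,000
Remaining days: (96 − 48) × $18,770 = $900,960
Per-day component: $648,000 + $900,960 = $1,548,960
Base plus per-day: $183,500 + $1,548,960 = $1,732,460
The violation did not continue after notice: no 40% increase.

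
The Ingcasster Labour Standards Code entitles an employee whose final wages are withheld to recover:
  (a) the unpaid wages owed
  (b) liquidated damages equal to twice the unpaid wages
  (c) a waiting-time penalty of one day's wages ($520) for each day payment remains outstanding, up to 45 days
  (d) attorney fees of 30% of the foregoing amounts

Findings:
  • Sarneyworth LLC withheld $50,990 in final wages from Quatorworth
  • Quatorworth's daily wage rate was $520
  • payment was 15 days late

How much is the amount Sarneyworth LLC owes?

Doubled: 2 × $50,990 = $101,980
Penalty days: min(15, 45) = 15
Waiting-time penalty: 15 × $520 = $7,800
Subtotal: $50,990 + $101,980 + $7,800 = $160,770
Attorney fees: 30% of $160,770 = $48,231
Total award: $160,770 + $48,231 = $209,001

Total award: $209,001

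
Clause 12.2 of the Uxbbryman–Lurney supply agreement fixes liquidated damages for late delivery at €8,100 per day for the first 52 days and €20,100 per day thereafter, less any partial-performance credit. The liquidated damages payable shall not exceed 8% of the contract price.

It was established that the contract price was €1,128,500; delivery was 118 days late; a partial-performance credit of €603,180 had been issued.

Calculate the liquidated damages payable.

First 52 days: 52 × €8,100 = €421,200
Remaining days: (118 − 52) × €20,100 = €1,326,600
Accrued per-day damages: €421,200 + €1,326,600 = €1,747,800
Less partial-performance credit: €1,747,800 − €603,180 = €1,144,620
Cap: 8% of €1,128,500 = €90,280
Cap at €90,280: €1,144,620 exceeds the cap → €90,280

Liquidated damages: €90,280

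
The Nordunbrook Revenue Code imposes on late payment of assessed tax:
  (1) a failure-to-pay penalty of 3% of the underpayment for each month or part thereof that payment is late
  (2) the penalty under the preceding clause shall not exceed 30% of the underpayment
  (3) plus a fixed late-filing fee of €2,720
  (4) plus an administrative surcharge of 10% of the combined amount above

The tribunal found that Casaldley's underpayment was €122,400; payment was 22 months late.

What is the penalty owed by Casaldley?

Accrued rate: 3% × 22 = 66%, capped at 30% → 30%
Failure-to-pay penalty: 30% of €122,400 = €36,720
Penalty before surcharge: €36,720 + €2,720 = €39,440
Administrative surcharge: 10% of €39,440 = €3,944
Total penalty: €39,440 + €3,944 = €43,384

€43,384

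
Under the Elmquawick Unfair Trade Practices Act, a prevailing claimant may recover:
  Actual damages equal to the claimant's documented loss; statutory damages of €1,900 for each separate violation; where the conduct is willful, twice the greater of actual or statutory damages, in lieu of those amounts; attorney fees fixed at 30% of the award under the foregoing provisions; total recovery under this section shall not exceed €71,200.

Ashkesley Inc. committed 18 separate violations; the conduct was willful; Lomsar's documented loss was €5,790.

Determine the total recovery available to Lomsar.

€71,200

Statutory damages: 18 × €1,900 = €34,200
Greater of actual damages (€5,790) or statutory damages (€34,200): €34,200
Doubled: 2 × €34,200 = €68,400
Attorney fees: 30% of €68,400 = €20,520
Total before cap: €68,400 + €20,520 = €88,920
Cap at €71,200: €88,920 exceeds the cap → €71,200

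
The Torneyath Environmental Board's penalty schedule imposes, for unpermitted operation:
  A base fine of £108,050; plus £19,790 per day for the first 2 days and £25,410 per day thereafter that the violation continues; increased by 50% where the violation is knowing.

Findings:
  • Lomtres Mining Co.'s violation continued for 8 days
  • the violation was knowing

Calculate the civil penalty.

Civil penalty: £450,135

First 2 days: 2 × £19,790 = £39,580
Remaining days: (8 − 2) × £25,410 = £152,460
Per-day component: £39,580 + £152,460 = £192,040
Base plus per-day: £108,050 + £192,040 = £300,090
Enhancement: 50% of £300,090 = £150,045
Enhanced fine: £300,090 + £150,045 = £450,135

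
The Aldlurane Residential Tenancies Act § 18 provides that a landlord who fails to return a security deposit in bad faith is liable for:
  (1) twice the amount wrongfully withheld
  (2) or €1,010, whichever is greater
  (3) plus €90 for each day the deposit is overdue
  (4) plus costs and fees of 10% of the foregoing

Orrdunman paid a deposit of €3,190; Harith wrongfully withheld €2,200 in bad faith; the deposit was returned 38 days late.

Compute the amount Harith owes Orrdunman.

Doubled: 2 × €2,200 = €4,400
Minimum €1,010: €4,400 meets the minimum, no increase.
Late-return penalty: 38 × €90 = €3,420
Damages plus late penalty: €4,400 + €3,420 = €7,820
Costs and fees: 10% of €7,820 = €782
Total recovery: €7,820 + €782 = €8,602

€8,602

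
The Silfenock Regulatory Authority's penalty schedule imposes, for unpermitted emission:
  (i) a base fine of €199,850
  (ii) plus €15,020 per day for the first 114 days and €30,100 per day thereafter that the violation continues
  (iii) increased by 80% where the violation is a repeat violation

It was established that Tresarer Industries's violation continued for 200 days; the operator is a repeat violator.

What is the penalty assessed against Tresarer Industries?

€8,101,314

First 114 days: 114 × €15,020 = €1,712,280
Remaining days: (200 − 114) × €30,100 = €2,588,600
Per-day component: €1,712,280 + €2,588,600 = €4,300,880
Base plus per-day: €199,850 + €4,300,880 = €4,500,730
Enhancement: 80% of €4,500,730 = €3,600,584
Enhanced fine: €4,500,730 + €3,600,584 = €8,101,314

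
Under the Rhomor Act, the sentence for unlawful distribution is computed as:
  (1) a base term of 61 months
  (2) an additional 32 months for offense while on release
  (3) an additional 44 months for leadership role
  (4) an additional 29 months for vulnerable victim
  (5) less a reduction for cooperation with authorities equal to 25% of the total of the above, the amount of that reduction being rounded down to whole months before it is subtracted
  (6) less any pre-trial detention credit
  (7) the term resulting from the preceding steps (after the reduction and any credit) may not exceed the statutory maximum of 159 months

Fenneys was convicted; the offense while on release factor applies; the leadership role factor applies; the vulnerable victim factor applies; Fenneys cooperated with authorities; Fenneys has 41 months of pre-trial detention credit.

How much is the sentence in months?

84 months

Offense while on release enhancement: +32 months
Leadership role enhancement: +44 months
Vulnerable victim enhancement: +29 months
Adjusted term: 61 months + 32 months + 44 months + 29 months = 166 months
Cooperation with authorities reduction: 25% of 166 months = 41 months (rounded down)
After reduction: 166 − 41 = 125 months
Less pre-trial detention credit: 125 months − 41 months = 84 months
Cap at 159 months: 84 months is within the cap, no reduction.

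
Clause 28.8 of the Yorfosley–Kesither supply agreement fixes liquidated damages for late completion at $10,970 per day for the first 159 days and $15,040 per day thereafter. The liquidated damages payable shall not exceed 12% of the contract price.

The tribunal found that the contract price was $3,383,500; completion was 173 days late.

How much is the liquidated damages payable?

$406,020

First 159 days: 159 × $10,970 = $1,744,230
Remaining days: (173 − 159) × $15,040 = $210,560
Accrued per-day damages: $1,744,230 + $210,560 = $1,954,790
Cap: 12% of $3,383,500 = $406,020
Cap at $406,020: $1,954,790 exceeds the cap → $406,020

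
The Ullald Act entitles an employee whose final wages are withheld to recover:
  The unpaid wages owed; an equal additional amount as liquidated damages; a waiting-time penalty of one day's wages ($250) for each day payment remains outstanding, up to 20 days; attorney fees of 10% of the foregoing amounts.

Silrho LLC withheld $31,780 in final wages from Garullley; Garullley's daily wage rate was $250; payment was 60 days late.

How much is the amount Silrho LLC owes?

$75,416

Liquidated damages (equal amount): $31,780
Penalty days: min(60, 20) = 20
Waiting-time penalty: 20 × $250 = $5,000
Subtotal: $31,780 + $31,780 + $5,000 = $68,560
Attorney fees: 10% of $68,560 = $6,856
Total award: $68,560 + $6,856 = $75,416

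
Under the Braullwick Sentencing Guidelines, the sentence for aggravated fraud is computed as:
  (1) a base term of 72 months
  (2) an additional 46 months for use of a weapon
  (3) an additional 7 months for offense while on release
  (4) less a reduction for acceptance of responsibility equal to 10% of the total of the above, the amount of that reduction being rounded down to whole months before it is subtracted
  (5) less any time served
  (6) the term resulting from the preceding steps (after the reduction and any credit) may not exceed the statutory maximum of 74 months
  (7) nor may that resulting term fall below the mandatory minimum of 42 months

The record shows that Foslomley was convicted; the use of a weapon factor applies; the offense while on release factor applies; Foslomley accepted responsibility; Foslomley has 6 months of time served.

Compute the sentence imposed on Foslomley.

74 months

Use of a weapon enhancement: +46 months
Offense while on release enhancement: +7 months
Adjusted term: 72 months + 46 months + 7 months = 125 months
Acceptance of responsibility reduction: 10% of 125 months = 12 months (rounded down)
After reduction: 125 − 12 = 113 months
Less time served: 113 months − 6 months = 107 months
Cap at 74 months: 107 months exceeds the cap → 74 months
Minimum 42 months: 74 months meets the minimum, no increase.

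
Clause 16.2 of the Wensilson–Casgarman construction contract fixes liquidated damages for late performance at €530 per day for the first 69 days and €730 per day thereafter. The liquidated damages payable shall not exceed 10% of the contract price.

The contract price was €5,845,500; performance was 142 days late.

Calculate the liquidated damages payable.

€89,860

First 69 days: 69 × €530 = €36,570
Remaining days: (142 − 69) × €730 = €53,290
Accrued per-day damages: €36,570 + €53,290 = €89,860
Cap: 10% of €5,845,500 = €584,550
Cap at €584,550: €89,860 is within the cap, no reduction.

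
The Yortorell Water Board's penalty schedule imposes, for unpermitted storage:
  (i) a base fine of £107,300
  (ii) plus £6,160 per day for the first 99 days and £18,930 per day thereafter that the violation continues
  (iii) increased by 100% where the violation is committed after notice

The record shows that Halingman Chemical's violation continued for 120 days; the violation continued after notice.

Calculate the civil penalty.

First 99 days: 99 × £6,160 = £609,840
Remaining days: (120 − 99) × £18,930 = £397,530
Per-day component: £609,840 + £397,530 = £1,007,370
Base plus per-day: £107,300 + £1,007,370 = £1,114,670
Enhancement: 100% of £1,114,670 = £1,114,670
Enhanced fine: £1,114,670 + £1,114,670 = £2,229,340

Civil penalty: £2,229,340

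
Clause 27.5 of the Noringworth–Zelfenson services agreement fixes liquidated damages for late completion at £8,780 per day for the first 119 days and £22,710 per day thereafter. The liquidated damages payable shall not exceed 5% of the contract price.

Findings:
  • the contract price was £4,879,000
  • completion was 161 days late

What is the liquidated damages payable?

First 119 days: 119 × £8,780 = £1,044,820
Remaining days: (161 − 119) × £22,710 = £953,820
Accrued per-day damages: £1,044,820 + £953,820 = £1,998,640
Cap: 5% of £4,879,000 = £243,950
Cap at £243,950: £1,998,640 exceeds the cap → £243,950

£243,950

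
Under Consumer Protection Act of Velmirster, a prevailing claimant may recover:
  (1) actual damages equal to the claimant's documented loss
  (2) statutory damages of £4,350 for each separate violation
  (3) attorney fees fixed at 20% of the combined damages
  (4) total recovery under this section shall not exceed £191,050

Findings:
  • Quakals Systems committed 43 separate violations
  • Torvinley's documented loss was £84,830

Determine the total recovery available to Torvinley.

Statutory damages: 43 × £4,350 = £187,050
Combined damages: £84,830 + £187,050 = £271,880
Attorney fees: 20% of £271,880 = £54,376
Total before cap: £271,880 + £54,376 = £326,256
Cap at £191,050: £326,256 exceeds the cap → £191,050

£191,050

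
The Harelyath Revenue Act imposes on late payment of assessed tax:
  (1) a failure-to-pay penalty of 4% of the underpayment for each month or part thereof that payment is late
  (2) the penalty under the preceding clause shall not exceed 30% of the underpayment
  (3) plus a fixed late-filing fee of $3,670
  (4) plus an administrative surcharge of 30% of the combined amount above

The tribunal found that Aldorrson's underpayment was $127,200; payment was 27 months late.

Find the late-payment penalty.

Penalty: $54,379

Accrued rate: 4% × 27 = 108%, capped at 30% → 30%
Failure-to-pay penalty: 30% of $127,200 = $38,160
Penalty before surcharge: $38,160 + $3,670 = $41,830
Administrative surcharge: 30% of $41,830 = $12,549
Total penalty: $41,830 + $12,549 = $54,379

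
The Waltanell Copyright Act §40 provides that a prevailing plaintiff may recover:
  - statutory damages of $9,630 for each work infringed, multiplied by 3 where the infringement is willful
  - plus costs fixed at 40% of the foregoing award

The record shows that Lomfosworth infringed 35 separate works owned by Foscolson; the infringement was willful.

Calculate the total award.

$1,415,610

Statutory damages: 35 × $9,630 = $337,050
Trebled: 3 × $337,050 = $1,011,150
Costs: 40% of $1,011,150 = $404,460
Award plus costs: $1,011,150 + $404,460 = $1,415,610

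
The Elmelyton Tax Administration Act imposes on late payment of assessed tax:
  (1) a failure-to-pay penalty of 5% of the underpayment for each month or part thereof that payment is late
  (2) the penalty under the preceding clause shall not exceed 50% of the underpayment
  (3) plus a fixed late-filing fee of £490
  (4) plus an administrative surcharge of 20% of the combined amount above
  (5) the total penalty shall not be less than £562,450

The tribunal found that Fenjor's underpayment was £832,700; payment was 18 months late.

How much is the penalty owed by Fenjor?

£562,450

Accrued rate: 5% × 18 = 90%, capped at 50% → 50%
Failure-to-pay penalty: 50% of £832,700 = £416,350
Penalty before surcharge: £416,350 + £490 = £416,840
Administrative surcharge: 20% of £416,840 = £83,368
Total penalty: £416,840 + £83,368 = £500,208
Minimum £562,450: £500,208 is below the minimum → £562,450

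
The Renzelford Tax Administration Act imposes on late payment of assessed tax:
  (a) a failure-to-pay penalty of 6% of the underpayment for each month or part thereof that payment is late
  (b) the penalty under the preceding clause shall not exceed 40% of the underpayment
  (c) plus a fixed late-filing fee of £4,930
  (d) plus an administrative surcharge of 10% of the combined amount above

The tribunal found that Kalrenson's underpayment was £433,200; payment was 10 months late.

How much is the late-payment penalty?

Accrued rate: 6% × 10 = 60%, capped at 40% → 40%
Failure-to-pay penalty: 40% of £433,200 = £173,280
Penalty before surcharge: £173,280 + £4,930 = £178,210
Administrative surcharge: 10% of £178,210 = £17,821
Total penalty: £178,210 + £17,821 = £196,031

£196,031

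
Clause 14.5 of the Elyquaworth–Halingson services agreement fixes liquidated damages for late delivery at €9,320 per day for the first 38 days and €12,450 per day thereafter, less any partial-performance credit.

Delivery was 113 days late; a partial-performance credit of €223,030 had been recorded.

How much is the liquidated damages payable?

First 38 days: 38 × €9,320 = €354,160
Remaining days: (113 − 38) × €12,450 = €933,750
Accrued per-day damages: €354,160 + €933,750 = €1,287,910
Less partial-performance credit: €1,287,910 − €223,030 = €1,064,880

€1,064,880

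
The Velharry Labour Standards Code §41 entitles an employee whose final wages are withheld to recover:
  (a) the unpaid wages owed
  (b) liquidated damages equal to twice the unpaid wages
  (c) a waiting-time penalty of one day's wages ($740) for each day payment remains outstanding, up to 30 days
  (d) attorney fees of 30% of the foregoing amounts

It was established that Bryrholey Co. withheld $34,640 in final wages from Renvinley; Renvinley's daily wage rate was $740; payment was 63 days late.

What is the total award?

Doubled: 2 × $34,640 = $69,280
Penalty days: min(63, 30) = 30
Waiting-time penalty: 30 × $740 = $22,200
Subtotal: $34,640 + $69,280 + $22,200 = $126,120
Attorney fees: 30% of $126,120 = $37,836
Total award: $126,120 + $37,836 = $163,956

Total award: $163,956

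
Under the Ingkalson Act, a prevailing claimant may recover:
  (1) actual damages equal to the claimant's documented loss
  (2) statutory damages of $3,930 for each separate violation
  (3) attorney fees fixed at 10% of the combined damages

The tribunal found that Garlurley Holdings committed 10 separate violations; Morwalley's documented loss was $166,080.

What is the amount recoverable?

Total recovery: $225,918

Statutory damages: 10 × $3,930 = $39,300
Combined damages: $166,080 + $39,300 = $205,380
Attorney fees: 10% of $205,380 = $20,538
Total recovery: $205,380 + $20,538 = $225,918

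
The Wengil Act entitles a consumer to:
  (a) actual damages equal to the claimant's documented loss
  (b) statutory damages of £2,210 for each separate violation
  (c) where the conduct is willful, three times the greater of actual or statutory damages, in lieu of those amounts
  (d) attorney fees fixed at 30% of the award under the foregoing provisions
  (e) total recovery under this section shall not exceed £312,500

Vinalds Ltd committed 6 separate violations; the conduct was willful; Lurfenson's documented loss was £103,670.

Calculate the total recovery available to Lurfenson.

Statutory damages: 6 × £2,210 = £13,260
Greater of actual damages (£103,670) or statutory damages (£13,260): £103,670
Trebled: 3 × £103,670 = £311,010
Attorney fees: 30% of £311,010 = £93,303
Total before cap: £311,010 + £93,303 = £404,313
Cap at £312,500: £404,313 exceeds the cap → £312,500

£312,500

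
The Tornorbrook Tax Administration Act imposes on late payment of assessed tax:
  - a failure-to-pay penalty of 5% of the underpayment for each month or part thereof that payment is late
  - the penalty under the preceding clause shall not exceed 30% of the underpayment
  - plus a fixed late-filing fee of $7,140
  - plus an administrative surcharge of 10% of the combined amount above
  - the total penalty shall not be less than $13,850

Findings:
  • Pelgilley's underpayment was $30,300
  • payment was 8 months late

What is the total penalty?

Accrued rate: 5% × 8 = 40%, capped at 30% → 30%
Failure-to-pay penalty: 30% of $30,300 = $9,090
Penalty before surcharge: $9,090 + $7,140 = $16,230
Administrative surcharge: 10% of $16,230 = $1,623
Total penalty: $16,230 + $1,623 = $17,853
Minimum $13,850: $17,853 meets the minimum, no increase.

$17,853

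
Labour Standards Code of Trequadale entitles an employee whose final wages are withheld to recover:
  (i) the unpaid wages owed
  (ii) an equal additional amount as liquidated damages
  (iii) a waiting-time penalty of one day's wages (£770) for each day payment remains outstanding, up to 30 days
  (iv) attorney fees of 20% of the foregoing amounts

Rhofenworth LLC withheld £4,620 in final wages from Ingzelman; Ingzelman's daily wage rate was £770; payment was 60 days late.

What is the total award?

Total award: £38,808

Liquidated damages (equal amount): £4,620
Penalty days: min(60, 30) = 30
Waiting-time penalty: 30 × £770 = £23,100
Subtotal: £4,620 + £4,620 + £23,100 = £32,340
Attorney fees: 20% of £32,340 = £6,468
Total award: £32,340 + £6,468 = £38,808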